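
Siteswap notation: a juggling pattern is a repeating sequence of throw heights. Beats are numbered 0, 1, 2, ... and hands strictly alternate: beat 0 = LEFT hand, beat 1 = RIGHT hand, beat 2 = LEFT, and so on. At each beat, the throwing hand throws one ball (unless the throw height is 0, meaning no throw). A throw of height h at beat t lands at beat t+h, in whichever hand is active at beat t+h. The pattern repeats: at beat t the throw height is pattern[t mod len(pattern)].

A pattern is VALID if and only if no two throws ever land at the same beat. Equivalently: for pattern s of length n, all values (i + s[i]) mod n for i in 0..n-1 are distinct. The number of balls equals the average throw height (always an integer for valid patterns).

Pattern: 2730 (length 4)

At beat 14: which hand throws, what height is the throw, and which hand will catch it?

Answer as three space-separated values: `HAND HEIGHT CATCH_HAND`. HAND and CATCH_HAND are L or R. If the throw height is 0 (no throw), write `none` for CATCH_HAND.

Answer: L 3 R

Derivation:
Beat 14: 14 mod 2 = 0, so hand = L
Throw height = pattern[14 mod 4] = pattern[2] = 3
Lands at beat 14+3=17, 17 mod 2 = 1, so catch hand = R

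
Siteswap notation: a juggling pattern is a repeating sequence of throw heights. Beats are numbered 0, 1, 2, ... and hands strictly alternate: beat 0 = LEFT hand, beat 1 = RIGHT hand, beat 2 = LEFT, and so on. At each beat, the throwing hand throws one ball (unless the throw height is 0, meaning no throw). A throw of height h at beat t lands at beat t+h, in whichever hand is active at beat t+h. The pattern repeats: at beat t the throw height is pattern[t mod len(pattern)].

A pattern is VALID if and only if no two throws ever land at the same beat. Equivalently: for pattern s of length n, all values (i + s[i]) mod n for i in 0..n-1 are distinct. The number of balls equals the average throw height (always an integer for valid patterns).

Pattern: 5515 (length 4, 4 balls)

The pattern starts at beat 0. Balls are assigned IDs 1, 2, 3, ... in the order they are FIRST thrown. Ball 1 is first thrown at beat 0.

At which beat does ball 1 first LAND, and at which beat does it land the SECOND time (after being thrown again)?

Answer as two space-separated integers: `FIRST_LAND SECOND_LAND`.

Answer: 5 10

Derivation:
Beat 0 (L): throw ball1 h=5 -> lands@5:R; in-air after throw: [b1@5:R]
Beat 1 (R): throw ball2 h=5 -> lands@6:L; in-air after throw: [b1@5:R b2@6:L]
Beat 2 (L): throw ball3 h=1 -> lands@3:R; in-air after throw: [b3@3:R b1@5:R b2@6:L]
Beat 3 (R): throw ball3 h=5 -> lands@8:L; in-air after throw: [b1@5:R b2@6:L b3@8:L]
Beat 4 (L): throw ball4 h=5 -> lands@9:R; in-air after throw: [b1@5:R b2@6:L b3@8:L b4@9:R]
Beat 5 (R): throw ball1 h=5 -> lands@10:L; in-air after throw: [b2@6:L b3@8:L b4@9:R b1@10:L]
Beat 6 (L): throw ball2 h=1 -> lands@7:R; in-air after throw: [b2@7:R b3@8:L b4@9:R b1@10:L]
Beat 7 (R): throw ball2 h=5 -> lands@12:L; in-air after throw: [b3@8:L b4@9:R b1@10:L b2@12:L]
Beat 8 (L): throw ball3 h=5 -> lands@13:R; in-air after throw: [b4@9:R b1@10:L b2@12:L b3@13:R]
Beat 9 (R): throw ball4 h=5 -> lands@14:L; in-air after throw: [b1@10:L b2@12:L b3@13:R b4@14:L]
Beat 10 (L): throw ball1 h=1 -> lands@11:R; in-air after throw: [b1@11:R b2@12:L b3@13:R b4@14:L]
Ball 1: thrown@0 h=5 -> first land @5; rethrown@5 h=5 -> second land @10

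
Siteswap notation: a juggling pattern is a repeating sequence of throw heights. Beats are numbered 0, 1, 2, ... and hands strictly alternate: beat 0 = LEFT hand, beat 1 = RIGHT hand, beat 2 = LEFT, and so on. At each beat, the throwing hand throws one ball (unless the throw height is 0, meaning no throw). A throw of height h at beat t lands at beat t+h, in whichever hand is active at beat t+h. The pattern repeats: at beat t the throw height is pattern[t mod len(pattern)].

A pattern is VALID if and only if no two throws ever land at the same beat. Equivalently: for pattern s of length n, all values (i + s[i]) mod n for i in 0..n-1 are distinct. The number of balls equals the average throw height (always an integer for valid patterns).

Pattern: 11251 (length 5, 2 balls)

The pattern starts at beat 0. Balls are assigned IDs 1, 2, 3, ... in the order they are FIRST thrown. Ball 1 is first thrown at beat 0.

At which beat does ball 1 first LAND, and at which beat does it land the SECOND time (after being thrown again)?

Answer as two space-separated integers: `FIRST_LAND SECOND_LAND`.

Beat 0 (L): throw ball1 h=1 -> lands@1:R; in-air after throw: [b1@1:R]
Beat 1 (R): throw ball1 h=1 -> lands@2:L; in-air after throw: [b1@2:L]
Beat 2 (L): throw ball1 h=2 -> lands@4:L; in-air after throw: [b1@4:L]
Ball 1: thrown@0 h=1 -> first land @1; rethrown@1 h=1 -> second land @2

Answer: 1 2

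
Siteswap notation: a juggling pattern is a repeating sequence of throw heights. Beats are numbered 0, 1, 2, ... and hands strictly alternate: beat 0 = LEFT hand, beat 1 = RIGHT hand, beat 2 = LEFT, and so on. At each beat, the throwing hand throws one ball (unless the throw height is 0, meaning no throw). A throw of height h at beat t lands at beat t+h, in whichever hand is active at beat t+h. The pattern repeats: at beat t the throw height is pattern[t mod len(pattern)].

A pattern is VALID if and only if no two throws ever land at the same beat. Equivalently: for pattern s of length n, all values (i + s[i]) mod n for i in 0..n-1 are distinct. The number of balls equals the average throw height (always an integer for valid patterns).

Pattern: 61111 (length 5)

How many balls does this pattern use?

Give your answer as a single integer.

Pattern = [6, 1, 1, 1, 1], length n = 5
  position 0: throw height = 6, running sum = 6
  position 1: throw height = 1, running sum = 7
  position 2: throw height = 1, running sum = 8
  position 3: throw height = 1, running sum = 9
  position 4: throw height = 1, running sum = 10
Total sum = 10; balls = sum / n = 10 / 5 = 2

Answer: 2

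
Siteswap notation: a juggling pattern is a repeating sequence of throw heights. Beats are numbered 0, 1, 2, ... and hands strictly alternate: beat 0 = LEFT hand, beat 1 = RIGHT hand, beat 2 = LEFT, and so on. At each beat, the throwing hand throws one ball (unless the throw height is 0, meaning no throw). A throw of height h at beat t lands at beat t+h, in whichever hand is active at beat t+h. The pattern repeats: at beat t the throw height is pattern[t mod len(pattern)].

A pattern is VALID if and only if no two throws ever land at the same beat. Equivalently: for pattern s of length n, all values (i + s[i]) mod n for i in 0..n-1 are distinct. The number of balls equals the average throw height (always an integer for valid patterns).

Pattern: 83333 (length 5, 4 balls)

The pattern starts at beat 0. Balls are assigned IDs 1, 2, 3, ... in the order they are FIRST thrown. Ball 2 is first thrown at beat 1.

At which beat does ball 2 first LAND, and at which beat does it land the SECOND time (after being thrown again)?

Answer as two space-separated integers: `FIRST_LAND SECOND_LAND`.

Beat 0 (L): throw ball1 h=8 -> lands@8:L; in-air after throw: [b1@8:L]
Beat 1 (R): throw ball2 h=3 -> lands@4:L; in-air after throw: [b2@4:L b1@8:L]
Beat 2 (L): throw ball3 h=3 -> lands@5:R; in-air after throw: [b2@4:L b3@5:R b1@8:L]
Beat 3 (R): throw ball4 h=3 -> lands@6:L; in-air after throw: [b2@4:L b3@5:R b4@6:L b1@8:L]
Beat 4 (L): throw ball2 h=3 -> lands@7:R; in-air after throw: [b3@5:R b4@6:L b2@7:R b1@8:L]
Beat 5 (R): throw ball3 h=8 -> lands@13:R; in-air after throw: [b4@6:L b2@7:R b1@8:L b3@13:R]
Beat 6 (L): throw ball4 h=3 -> lands@9:R; in-air after throw: [b2@7:R b1@8:L b4@9:R b3@13:R]
Beat 7 (R): throw ball2 h=3 -> lands@10:L; in-air after throw: [b1@8:L b4@9:R b2@10:L b3@13:R]
Ball 2: thrown@1 h=3 -> first land @4; rethrown@4 h=3 -> second land @7

Answer: 4 7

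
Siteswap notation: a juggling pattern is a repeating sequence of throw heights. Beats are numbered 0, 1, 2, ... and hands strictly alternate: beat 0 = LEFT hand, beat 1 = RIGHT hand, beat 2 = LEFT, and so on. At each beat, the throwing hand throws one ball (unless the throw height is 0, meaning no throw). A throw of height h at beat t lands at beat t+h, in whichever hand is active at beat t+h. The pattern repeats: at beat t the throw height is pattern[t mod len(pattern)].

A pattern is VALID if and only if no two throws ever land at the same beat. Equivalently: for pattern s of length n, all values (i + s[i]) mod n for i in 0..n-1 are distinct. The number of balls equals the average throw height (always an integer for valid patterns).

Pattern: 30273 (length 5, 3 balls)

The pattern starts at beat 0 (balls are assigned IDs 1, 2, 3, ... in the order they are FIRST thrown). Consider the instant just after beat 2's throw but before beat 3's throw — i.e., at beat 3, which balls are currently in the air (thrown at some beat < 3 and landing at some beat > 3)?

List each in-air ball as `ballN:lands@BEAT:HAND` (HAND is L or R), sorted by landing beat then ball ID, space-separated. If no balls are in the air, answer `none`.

Answer: ball2:lands@4:L

Derivation:
Beat 0 (L): throw ball1 h=3 -> lands@3:R; in-air after throw: [b1@3:R]
Beat 2 (L): throw ball2 h=2 -> lands@4:L; in-air after throw: [b1@3:R b2@4:L]
Beat 3 (R): throw ball1 h=7 -> lands@10:L; in-air after throw: [b2@4:L b1@10:L]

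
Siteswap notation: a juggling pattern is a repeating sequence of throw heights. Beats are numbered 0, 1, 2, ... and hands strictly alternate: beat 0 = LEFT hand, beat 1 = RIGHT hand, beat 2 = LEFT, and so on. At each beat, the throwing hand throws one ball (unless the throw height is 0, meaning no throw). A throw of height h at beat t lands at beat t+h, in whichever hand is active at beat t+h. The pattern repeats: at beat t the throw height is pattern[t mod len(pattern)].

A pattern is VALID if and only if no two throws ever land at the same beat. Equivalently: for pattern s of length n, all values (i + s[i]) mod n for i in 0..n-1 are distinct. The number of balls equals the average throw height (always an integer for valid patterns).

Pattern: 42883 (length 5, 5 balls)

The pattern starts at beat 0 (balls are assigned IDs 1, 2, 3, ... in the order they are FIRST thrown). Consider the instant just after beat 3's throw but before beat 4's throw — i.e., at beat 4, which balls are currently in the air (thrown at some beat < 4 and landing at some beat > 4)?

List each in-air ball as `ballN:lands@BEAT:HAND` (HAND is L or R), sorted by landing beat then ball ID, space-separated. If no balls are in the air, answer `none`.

Beat 0 (L): throw ball1 h=4 -> lands@4:L; in-air after throw: [b1@4:L]
Beat 1 (R): throw ball2 h=2 -> lands@3:R; in-air after throw: [b2@3:R b1@4:L]
Beat 2 (L): throw ball3 h=8 -> lands@10:L; in-air after throw: [b2@3:R b1@4:L b3@10:L]
Beat 3 (R): throw ball2 h=8 -> lands@11:R; in-air after throw: [b1@4:L b3@10:L b2@11:R]
Beat 4 (L): throw ball1 h=3 -> lands@7:R; in-air after throw: [b1@7:R b3@10:L b2@11:R]

Answer: ball3:lands@10:L ball2:lands@11:R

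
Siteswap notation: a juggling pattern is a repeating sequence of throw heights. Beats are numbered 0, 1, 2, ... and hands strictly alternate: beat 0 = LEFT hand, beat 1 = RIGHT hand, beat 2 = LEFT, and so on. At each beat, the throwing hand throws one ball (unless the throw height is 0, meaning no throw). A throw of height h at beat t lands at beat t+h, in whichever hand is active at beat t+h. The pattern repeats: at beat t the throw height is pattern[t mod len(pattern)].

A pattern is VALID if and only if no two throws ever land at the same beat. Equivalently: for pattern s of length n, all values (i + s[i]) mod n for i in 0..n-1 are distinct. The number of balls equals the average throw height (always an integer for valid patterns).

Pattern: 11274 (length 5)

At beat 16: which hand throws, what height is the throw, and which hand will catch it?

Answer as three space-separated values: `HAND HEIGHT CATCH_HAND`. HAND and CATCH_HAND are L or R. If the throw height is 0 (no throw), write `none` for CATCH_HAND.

Beat 16: 16 mod 2 = 0, so hand = L
Throw height = pattern[16 mod 5] = pattern[1] = 1
Lands at beat 16+1=17, 17 mod 2 = 1, so catch hand = R

Answer: L 1 R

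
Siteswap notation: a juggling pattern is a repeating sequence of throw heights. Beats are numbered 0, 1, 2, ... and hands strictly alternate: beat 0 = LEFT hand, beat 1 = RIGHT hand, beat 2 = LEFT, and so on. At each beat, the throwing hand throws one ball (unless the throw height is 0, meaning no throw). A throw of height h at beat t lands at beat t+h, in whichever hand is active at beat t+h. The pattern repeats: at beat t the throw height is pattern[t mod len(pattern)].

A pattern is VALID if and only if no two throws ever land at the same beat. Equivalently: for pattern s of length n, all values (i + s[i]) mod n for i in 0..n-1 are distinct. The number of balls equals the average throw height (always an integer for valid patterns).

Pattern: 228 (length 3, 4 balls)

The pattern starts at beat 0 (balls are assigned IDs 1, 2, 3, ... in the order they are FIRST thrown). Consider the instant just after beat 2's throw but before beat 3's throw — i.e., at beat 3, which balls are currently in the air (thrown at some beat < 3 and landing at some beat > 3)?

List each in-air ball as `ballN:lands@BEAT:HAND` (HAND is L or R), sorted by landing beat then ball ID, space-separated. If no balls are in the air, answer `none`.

Answer: ball1:lands@10:L

Derivation:
Beat 0 (L): throw ball1 h=2 -> lands@2:L; in-air after throw: [b1@2:L]
Beat 1 (R): throw ball2 h=2 -> lands@3:R; in-air after throw: [b1@2:L b2@3:R]
Beat 2 (L): throw ball1 h=8 -> lands@10:L; in-air after throw: [b2@3:R b1@10:L]
Beat 3 (R): throw ball2 h=2 -> lands@5:R; in-air after throw: [b2@5:R b1@10:L]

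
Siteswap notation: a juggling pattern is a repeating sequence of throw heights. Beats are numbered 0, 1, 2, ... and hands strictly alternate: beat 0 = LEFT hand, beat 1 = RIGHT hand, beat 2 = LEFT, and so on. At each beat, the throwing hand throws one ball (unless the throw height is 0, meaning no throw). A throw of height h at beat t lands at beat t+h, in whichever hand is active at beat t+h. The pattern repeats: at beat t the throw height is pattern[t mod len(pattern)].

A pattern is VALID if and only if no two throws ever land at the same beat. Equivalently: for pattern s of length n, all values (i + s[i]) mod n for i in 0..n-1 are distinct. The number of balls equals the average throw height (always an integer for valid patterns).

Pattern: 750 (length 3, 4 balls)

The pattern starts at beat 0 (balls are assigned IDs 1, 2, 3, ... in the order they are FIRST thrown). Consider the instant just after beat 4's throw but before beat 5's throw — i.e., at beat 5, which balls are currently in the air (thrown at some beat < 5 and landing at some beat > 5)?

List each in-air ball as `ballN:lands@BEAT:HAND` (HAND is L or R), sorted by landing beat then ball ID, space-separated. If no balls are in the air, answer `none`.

Answer: ball2:lands@6:L ball1:lands@7:R ball4:lands@9:R ball3:lands@10:L

Derivation:
Beat 0 (L): throw ball1 h=7 -> lands@7:R; in-air after throw: [b1@7:R]
Beat 1 (R): throw ball2 h=5 -> lands@6:L; in-air after throw: [b2@6:L b1@7:R]
Beat 3 (R): throw ball3 h=7 -> lands@10:L; in-air after throw: [b2@6:L b1@7:R b3@10:L]
Beat 4 (L): throw ball4 h=5 -> lands@9:R; in-air after throw: [b2@6:L b1@7:R b4@9:R b3@10:L]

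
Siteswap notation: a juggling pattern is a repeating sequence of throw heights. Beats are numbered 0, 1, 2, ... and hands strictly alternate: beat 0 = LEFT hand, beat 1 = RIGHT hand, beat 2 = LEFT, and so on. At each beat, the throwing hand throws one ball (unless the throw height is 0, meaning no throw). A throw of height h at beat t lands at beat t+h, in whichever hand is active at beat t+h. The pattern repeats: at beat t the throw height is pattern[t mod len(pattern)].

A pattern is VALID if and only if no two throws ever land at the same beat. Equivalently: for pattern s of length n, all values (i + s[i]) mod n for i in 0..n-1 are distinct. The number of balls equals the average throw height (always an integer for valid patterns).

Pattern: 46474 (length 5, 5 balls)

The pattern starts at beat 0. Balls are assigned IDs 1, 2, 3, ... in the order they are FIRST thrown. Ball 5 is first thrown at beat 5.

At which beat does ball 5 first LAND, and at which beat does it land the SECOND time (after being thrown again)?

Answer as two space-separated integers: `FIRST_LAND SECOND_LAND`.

Beat 0 (L): throw ball1 h=4 -> lands@4:L; in-air after throw: [b1@4:L]
Beat 1 (R): throw ball2 h=6 -> lands@7:R; in-air after throw: [b1@4:L b2@7:R]
Beat 2 (L): throw ball3 h=4 -> lands@6:L; in-air after throw: [b1@4:L b3@6:L b2@7:R]
Beat 3 (R): throw ball4 h=7 -> lands@10:L; in-air after throw: [b1@4:L b3@6:L b2@7:R b4@10:L]
Beat 4 (L): throw ball1 h=4 -> lands@8:L; in-air after throw: [b3@6:L b2@7:R b1@8:L b4@10:L]
Beat 5 (R): throw ball5 h=4 -> lands@9:R; in-air after throw: [b3@6:L b2@7:R b1@8:L b5@9:R b4@10:L]
Beat 6 (L): throw ball3 h=6 -> lands@12:L; in-air after throw: [b2@7:R b1@8:L b5@9:R b4@10:L b3@12:L]
Beat 7 (R): throw ball2 h=4 -> lands@11:R; in-air after throw: [b1@8:L b5@9:R b4@10:L b2@11:R b3@12:L]
Beat 8 (L): throw ball1 h=7 -> lands@15:R; in-air after throw: [b5@9:R b4@10:L b2@11:R b3@12:L b1@15:R]
Beat 9 (R): throw ball5 h=4 -> lands@13:R; in-air after throw: [b4@10:L b2@11:R b3@12:L b5@13:R b1@15:R]
Beat 10 (L): throw ball4 h=4 -> lands@14:L; in-air after throw: [b2@11:R b3@12:L b5@13:R b4@14:L b1@15:R]
Beat 11 (R): throw ball2 h=6 -> lands@17:R; in-air after throw: [b3@12:L b5@13:R b4@14:L b1@15:R b2@17:R]
Beat 12 (L): throw ball3 h=4 -> lands@16:L; in-air after throw: [b5@13:R b4@14:L b1@15:R b3@16:L b2@17:R]
Beat 13 (R): throw ball5 h=7 -> lands@20:L; in-air after throw: [b4@14:L b1@15:R b3@16:L b2@17:R b5@20:L]
Ball 5: thrown@5 h=4 -> first land @9; rethrown@9 h=4 -> second land @13

Answer: 9 13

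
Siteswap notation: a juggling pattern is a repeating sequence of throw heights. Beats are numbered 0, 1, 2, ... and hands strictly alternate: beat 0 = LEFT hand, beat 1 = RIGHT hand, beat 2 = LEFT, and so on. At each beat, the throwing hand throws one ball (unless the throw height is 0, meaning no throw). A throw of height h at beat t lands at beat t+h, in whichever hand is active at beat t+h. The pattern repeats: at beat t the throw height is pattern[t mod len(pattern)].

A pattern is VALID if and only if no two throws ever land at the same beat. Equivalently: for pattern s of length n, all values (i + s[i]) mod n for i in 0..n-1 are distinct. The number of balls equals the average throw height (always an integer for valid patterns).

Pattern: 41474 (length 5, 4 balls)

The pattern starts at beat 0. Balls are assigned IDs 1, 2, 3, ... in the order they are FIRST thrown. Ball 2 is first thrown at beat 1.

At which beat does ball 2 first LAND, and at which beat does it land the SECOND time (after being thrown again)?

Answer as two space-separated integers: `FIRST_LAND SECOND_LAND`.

Answer: 2 6

Derivation:
Beat 0 (L): throw ball1 h=4 -> lands@4:L; in-air after throw: [b1@4:L]
Beat 1 (R): throw ball2 h=1 -> lands@2:L; in-air after throw: [b2@2:L b1@4:L]
Beat 2 (L): throw ball2 h=4 -> lands@6:L; in-air after throw: [b1@4:L b2@6:L]
Beat 3 (R): throw ball3 h=7 -> lands@10:L; in-air after throw: [b1@4:L b2@6:L b3@10:L]
Beat 4 (L): throw ball1 h=4 -> lands@8:L; in-air after throw: [b2@6:L b1@8:L b3@10:L]
Beat 5 (R): throw ball4 h=4 -> lands@9:R; in-air after throw: [b2@6:L b1@8:L b4@9:R b3@10:L]
Beat 6 (L): throw ball2 h=1 -> lands@7:R; in-air after throw: [b2@7:R b1@8:L b4@9:R b3@10:L]
Ball 2: thrown@1 h=1 -> first land @2; rethrown@2 h=4 -> second land @6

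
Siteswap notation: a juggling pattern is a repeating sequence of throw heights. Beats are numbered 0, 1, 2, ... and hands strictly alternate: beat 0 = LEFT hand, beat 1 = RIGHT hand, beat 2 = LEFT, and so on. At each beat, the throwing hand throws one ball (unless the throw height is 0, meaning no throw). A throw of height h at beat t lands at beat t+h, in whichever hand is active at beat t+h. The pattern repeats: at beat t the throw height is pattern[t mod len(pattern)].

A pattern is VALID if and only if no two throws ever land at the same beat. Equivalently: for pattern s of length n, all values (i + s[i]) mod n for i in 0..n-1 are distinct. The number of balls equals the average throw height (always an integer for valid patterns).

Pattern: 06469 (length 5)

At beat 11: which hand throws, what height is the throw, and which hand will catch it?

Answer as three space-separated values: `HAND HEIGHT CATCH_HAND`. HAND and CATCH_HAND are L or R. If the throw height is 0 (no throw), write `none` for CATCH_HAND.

Answer: R 6 R

Derivation:
Beat 11: 11 mod 2 = 1, so hand = R
Throw height = pattern[11 mod 5] = pattern[1] = 6
Lands at beat 11+6=17, 17 mod 2 = 1, so catch hand = R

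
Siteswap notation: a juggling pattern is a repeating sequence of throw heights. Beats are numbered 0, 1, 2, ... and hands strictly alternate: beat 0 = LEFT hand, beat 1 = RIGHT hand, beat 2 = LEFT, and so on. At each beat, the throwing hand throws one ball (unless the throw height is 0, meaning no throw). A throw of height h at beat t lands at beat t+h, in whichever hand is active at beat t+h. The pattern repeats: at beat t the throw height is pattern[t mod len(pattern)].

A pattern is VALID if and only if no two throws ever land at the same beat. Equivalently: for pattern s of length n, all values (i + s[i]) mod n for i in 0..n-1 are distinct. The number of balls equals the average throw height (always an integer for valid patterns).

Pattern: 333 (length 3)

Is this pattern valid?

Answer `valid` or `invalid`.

Answer: valid

Derivation:
i=0: (i + s[i]) mod n = (0 + 3) mod 3 = 0
i=1: (i + s[i]) mod n = (1 + 3) mod 3 = 1
i=2: (i + s[i]) mod n = (2 + 3) mod 3 = 2
Residues: [0, 1, 2], distinct: True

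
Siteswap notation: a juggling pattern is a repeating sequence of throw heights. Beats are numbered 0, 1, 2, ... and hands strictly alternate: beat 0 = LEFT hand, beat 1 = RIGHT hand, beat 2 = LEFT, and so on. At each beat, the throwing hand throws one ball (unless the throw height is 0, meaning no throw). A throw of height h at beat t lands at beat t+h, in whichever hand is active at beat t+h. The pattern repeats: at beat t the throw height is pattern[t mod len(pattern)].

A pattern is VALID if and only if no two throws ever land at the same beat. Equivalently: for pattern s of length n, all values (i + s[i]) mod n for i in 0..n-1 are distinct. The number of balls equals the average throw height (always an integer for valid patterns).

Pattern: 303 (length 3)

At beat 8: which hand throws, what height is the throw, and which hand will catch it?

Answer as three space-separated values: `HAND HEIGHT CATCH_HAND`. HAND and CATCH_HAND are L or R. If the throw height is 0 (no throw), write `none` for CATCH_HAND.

Answer: L 3 R

Derivation:
Beat 8: 8 mod 2 = 0, so hand = L
Throw height = pattern[8 mod 3] = pattern[2] = 3
Lands at beat 8+3=11, 11 mod 2 = 1, so catch hand = R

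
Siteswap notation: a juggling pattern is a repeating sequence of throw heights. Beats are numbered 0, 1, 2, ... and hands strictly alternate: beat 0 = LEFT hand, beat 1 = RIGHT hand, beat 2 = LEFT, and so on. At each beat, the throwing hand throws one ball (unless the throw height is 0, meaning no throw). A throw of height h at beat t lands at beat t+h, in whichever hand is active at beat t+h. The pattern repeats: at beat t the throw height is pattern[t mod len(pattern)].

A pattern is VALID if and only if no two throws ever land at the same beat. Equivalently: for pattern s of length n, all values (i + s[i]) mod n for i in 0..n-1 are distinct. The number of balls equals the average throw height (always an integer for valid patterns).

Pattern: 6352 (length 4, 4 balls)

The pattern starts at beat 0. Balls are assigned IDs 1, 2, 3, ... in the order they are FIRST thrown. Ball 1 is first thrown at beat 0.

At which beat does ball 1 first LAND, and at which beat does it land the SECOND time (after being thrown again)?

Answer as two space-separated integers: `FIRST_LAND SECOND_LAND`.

Beat 0 (L): throw ball1 h=6 -> lands@6:L; in-air after throw: [b1@6:L]
Beat 1 (R): throw ball2 h=3 -> lands@4:L; in-air after throw: [b2@4:L b1@6:L]
Beat 2 (L): throw ball3 h=5 -> lands@7:R; in-air after throw: [b2@4:L b1@6:L b3@7:R]
Beat 3 (R): throw ball4 h=2 -> lands@5:R; in-air after throw: [b2@4:L b4@5:R b1@6:L b3@7:R]
Beat 4 (L): throw ball2 h=6 -> lands@10:L; in-air after throw: [b4@5:R b1@6:L b3@7:R b2@10:L]
Beat 5 (R): throw ball4 h=3 -> lands@8:L; in-air after throw: [b1@6:L b3@7:R b4@8:L b2@10:L]
Beat 6 (L): throw ball1 h=5 -> lands@11:R; in-air after throw: [b3@7:R b4@8:L b2@10:L b1@11:R]
Beat 7 (R): throw ball3 h=2 -> lands@9:R; in-air after throw: [b4@8:L b3@9:R b2@10:L b1@11:R]
Beat 8 (L): throw ball4 h=6 -> lands@14:L; in-air after throw: [b3@9:R b2@10:L b1@11:R b4@14:L]
Beat 9 (R): throw ball3 h=3 -> lands@12:L; in-air after throw: [b2@10:L b1@11:R b3@12:L b4@14:L]
Beat 10 (L): throw ball2 h=5 -> lands@15:R; in-air after throw: [b1@11:R b3@12:L b4@14:L b2@15:R]
Beat 11 (R): throw ball1 h=2 -> lands@13:R; in-air after throw: [b3@12:L b1@13:R b4@14:L b2@15:R]
Ball 1: thrown@0 h=6 -> first land @6; rethrown@6 h=5 -> second land @11

Answer: 6 11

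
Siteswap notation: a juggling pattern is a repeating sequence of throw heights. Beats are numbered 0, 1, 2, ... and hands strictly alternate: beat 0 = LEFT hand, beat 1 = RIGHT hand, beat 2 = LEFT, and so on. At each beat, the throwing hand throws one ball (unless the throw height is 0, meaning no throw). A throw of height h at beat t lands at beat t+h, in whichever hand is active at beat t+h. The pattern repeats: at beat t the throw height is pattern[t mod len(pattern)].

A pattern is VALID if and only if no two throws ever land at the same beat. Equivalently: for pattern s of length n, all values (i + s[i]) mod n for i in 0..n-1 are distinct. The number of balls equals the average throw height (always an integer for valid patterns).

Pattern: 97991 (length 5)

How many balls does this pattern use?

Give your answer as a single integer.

Pattern = [9, 7, 9, 9, 1], length n = 5
  position 0: throw height = 9, running sum = 9
  position 1: throw height = 7, running sum = 16
  position 2: throw height = 9, running sum = 25
  position 3: throw height = 9, running sum = 34
  position 4: throw height = 1, running sum = 35
Total sum = 35; balls = sum / n = 35 / 5 = 7

Answer: 7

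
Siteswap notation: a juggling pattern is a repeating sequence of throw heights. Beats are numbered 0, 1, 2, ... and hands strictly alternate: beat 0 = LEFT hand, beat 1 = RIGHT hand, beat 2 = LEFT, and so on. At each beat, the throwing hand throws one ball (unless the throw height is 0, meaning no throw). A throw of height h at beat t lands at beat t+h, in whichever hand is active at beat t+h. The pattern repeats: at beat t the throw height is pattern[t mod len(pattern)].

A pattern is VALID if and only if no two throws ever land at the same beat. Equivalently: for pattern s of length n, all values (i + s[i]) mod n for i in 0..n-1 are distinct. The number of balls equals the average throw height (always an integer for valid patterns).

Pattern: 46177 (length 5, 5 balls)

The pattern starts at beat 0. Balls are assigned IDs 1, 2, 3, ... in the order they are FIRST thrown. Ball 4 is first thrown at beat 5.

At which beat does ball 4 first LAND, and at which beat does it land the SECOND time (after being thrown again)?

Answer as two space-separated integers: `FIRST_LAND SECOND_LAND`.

Beat 0 (L): throw ball1 h=4 -> lands@4:L; in-air after throw: [b1@4:L]
Beat 1 (R): throw ball2 h=6 -> lands@7:R; in-air after throw: [b1@4:L b2@7:R]
Beat 2 (L): throw ball3 h=1 -> lands@3:R; in-air after throw: [b3@3:R b1@4:L b2@7:R]
Beat 3 (R): throw ball3 h=7 -> lands@10:L; in-air after throw: [b1@4:L b2@7:R b3@10:L]
Beat 4 (L): throw ball1 h=7 -> lands@11:R; in-air after throw: [b2@7:R b3@10:L b1@11:R]
Beat 5 (R): throw ball4 h=4 -> lands@9:R; in-air after throw: [b2@7:R b4@9:R b3@10:L b1@11:R]
Beat 6 (L): throw ball5 h=6 -> lands@12:L; in-air after throw: [b2@7:R b4@9:R b3@10:L b1@11:R b5@12:L]
Beat 7 (R): throw ball2 h=1 -> lands@8:L; in-air after throw: [b2@8:L b4@9:R b3@10:L b1@11:R b5@12:L]
Beat 8 (L): throw ball2 h=7 -> lands@15:R; in-air after throw: [b4@9:R b3@10:L b1@11:R b5@12:L b2@15:R]
Beat 9 (R): throw ball4 h=7 -> lands@16:L; in-air after throw: [b3@10:L b1@11:R b5@12:L b2@15:R b4@16:L]
Beat 10 (L): throw ball3 h=4 -> lands@14:L; in-air after throw: [b1@11:R b5@12:L b3@14:L b2@15:R b4@16:L]
Beat 11 (R): throw ball1 h=6 -> lands@17:R; in-air after throw: [b5@12:L b3@14:L b2@15:R b4@16:L b1@17:R]
Beat 12 (L): throw ball5 h=1 -> lands@13:R; in-air after throw: [b5@13:R b3@14:L b2@15:R b4@16:L b1@17:R]
Beat 13 (R): throw ball5 h=7 -> lands@20:L; in-air after throw: [b3@14:L b2@15:R b4@16:L b1@17:R b5@20:L]
Beat 14 (L): throw ball3 h=7 -> lands@21:R; in-air after throw: [b2@15:R b4@16:L b1@17:R b5@20:L b3@21:R]
Beat 15 (R): throw ball2 h=4 -> lands@19:R; in-air after throw: [b4@16:L b1@17:R b2@19:R b5@20:L b3@21:R]
Beat 16 (L): throw ball4 h=6 -> lands@22:L; in-air after throw: [b1@17:R b2@19:R b5@20:L b3@21:R b4@22:L]
Ball 4: thrown@5 h=4 -> first land @9; rethrown@9 h=7 -> second land @16

Answer: 9 16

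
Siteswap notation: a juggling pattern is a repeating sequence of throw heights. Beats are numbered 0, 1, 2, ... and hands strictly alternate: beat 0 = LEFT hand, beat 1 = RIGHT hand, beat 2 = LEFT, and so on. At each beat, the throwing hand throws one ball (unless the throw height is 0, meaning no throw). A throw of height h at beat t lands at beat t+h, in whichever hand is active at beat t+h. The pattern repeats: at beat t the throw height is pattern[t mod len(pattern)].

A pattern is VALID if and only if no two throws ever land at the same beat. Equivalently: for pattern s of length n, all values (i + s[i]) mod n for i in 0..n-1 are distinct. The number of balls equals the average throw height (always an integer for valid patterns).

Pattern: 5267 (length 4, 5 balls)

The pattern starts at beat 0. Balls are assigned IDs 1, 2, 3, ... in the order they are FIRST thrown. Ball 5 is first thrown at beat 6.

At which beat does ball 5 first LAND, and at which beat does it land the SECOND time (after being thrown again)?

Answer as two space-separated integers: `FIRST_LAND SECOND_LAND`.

Answer: 12 17

Derivation:
Beat 0 (L): throw ball1 h=5 -> lands@5:R; in-air after throw: [b1@5:R]
Beat 1 (R): throw ball2 h=2 -> lands@3:R; in-air after throw: [b2@3:R b1@5:R]
Beat 2 (L): throw ball3 h=6 -> lands@8:L; in-air after throw: [b2@3:R b1@5:R b3@8:L]
Beat 3 (R): throw ball2 h=7 -> lands@10:L; in-air after throw: [b1@5:R b3@8:L b2@10:L]
Beat 4 (L): throw ball4 h=5 -> lands@9:R; in-air after throw: [b1@5:R b3@8:L b4@9:R b2@10:L]
Beat 5 (R): throw ball1 h=2 -> lands@7:R; in-air after throw: [b1@7:R b3@8:L b4@9:R b2@10:L]
Beat 6 (L): throw ball5 h=6 -> lands@12:L; in-air after throw: [b1@7:R b3@8:L b4@9:R b2@10:L b5@12:L]
Beat 7 (R): throw ball1 h=7 -> lands@14:L; in-air after throw: [b3@8:L b4@9:R b2@10:L b5@12:L b1@14:L]
Beat 8 (L): throw ball3 h=5 -> lands@13:R; in-air after throw: [b4@9:R b2@10:L b5@12:L b3@13:R b1@14:L]
Beat 9 (R): throw ball4 h=2 -> lands@11:R; in-air after throw: [b2@10:L b4@11:R b5@12:L b3@13:R b1@14:L]
Beat 10 (L): throw ball2 h=6 -> lands@16:L; in-air after throw: [b4@11:R b5@12:L b3@13:R b1@14:L b2@16:L]
Beat 11 (R): throw ball4 h=7 -> lands@18:L; in-air after throw: [b5@12:L b3@13:R b1@14:L b2@16:L b4@18:L]
Beat 12 (L): throw ball5 h=5 -> lands@17:R; in-air after throw: [b3@13:R b1@14:L b2@16:L b5@17:R b4@18:L]
Beat 13 (R): throw ball3 h=2 -> lands@15:R; in-air after throw: [b1@14:L b3@15:R b2@16:L b5@17:R b4@18:L]
Beat 14 (L): throw ball1 h=6 -> lands@20:L; in-air after throw: [b3@15:R b2@16:L b5@17:R b4@18:L b1@20:L]
Beat 15 (R): throw ball3 h=7 -> lands@22:L; in-air after throw: [b2@16:L b5@17:R b4@18:L b1@20:L b3@22:L]
Beat 16 (L): throw ball2 h=5 -> lands@21:R; in-air after throw: [b5@17:R b4@18:L b1@20:L b2@21:R b3@22:L]
Beat 17 (R): throw ball5 h=2 -> lands@19:R; in-air after throw: [b4@18:L b5@19:R b1@20:L b2@21:R b3@22:L]
Ball 5: thrown@6 h=6 -> first land @12; rethrown@12 h=5 -> second land @17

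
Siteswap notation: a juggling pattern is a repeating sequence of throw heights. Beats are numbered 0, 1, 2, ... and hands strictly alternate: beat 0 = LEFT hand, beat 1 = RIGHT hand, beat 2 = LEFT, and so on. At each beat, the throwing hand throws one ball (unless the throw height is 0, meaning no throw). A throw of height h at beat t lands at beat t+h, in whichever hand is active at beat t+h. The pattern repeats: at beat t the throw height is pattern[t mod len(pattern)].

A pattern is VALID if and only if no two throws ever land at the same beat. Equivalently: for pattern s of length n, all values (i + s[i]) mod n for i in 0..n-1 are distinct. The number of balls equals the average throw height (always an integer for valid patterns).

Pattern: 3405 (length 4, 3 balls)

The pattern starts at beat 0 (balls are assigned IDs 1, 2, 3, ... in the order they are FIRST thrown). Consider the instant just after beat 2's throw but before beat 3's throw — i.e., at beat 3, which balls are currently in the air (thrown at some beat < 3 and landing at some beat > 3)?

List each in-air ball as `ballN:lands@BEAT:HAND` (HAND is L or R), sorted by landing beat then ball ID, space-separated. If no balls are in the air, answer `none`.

Beat 0 (L): throw ball1 h=3 -> lands@3:R; in-air after throw: [b1@3:R]
Beat 1 (R): throw ball2 h=4 -> lands@5:R; in-air after throw: [b1@3:R b2@5:R]
Beat 3 (R): throw ball1 h=5 -> lands@8:L; in-air after throw: [b2@5:R b1@8:L]

Answer: ball2:lands@5:R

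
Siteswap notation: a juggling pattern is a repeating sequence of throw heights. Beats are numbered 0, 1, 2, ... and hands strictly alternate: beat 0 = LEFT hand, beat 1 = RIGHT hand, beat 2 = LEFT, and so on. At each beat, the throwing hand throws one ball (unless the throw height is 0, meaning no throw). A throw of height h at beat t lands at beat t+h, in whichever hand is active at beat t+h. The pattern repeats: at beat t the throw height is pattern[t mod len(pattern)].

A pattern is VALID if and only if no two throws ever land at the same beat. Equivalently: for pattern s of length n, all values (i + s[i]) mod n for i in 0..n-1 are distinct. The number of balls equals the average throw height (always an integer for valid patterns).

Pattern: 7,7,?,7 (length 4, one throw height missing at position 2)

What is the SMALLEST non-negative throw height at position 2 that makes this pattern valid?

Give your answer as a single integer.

Answer: 3

Derivation:
i=0: (0 + 7) mod 4 = 3
i=1: (1 + 7) mod 4 = 0
i=2: s[i]=? (unknown)
i=3: (3 + 7) mod 4 = 2
Known residues: [0, 2, 3]; need a permutation of 0..3, so missing residue r = 1
Need (2 + s) mod 4 = 1; smallest s = (1 - 2) mod 4 = 3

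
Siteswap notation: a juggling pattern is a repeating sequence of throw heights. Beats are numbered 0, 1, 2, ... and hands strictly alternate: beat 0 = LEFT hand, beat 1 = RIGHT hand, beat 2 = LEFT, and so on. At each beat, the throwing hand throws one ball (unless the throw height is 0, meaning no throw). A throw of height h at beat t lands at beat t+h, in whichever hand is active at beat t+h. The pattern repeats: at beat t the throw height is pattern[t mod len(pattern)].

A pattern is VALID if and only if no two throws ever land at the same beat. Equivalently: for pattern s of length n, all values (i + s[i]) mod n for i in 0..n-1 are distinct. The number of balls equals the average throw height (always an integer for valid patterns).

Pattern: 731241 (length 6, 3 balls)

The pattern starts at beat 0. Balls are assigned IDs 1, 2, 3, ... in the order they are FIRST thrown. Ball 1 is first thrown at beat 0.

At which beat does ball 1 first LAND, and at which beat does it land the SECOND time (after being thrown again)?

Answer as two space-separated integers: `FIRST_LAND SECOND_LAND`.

Answer: 7 10

Derivation:
Beat 0 (L): throw ball1 h=7 -> lands@7:R; in-air after throw: [b1@7:R]
Beat 1 (R): throw ball2 h=3 -> lands@4:L; in-air after throw: [b2@4:L b1@7:R]
Beat 2 (L): throw ball3 h=1 -> lands@3:R; in-air after throw: [b3@3:R b2@4:L b1@7:R]
Beat 3 (R): throw ball3 h=2 -> lands@5:R; in-air after throw: [b2@4:L b3@5:R b1@7:R]
Beat 4 (L): throw ball2 h=4 -> lands@8:L; in-air after throw: [b3@5:R b1@7:R b2@8:L]
Beat 5 (R): throw ball3 h=1 -> lands@6:L; in-air after throw: [b3@6:L b1@7:R b2@8:L]
Beat 6 (L): throw ball3 h=7 -> lands@13:R; in-air after throw: [b1@7:R b2@8:L b3@13:R]
Beat 7 (R): throw ball1 h=3 -> lands@10:L; in-air after throw: [b2@8:L b1@10:L b3@13:R]
Beat 8 (L): throw ball2 h=1 -> lands@9:R; in-air after throw: [b2@9:R b1@10:L b3@13:R]
Beat 9 (R): throw ball2 h=2 -> lands@11:R; in-air after throw: [b1@10:L b2@11:R b3@13:R]
Beat 10 (L): throw ball1 h=4 -> lands@14:L; in-air after throw: [b2@11:R b3@13:R b1@14:L]
Ball 1: thrown@0 h=7 -> first land @7; rethrown@7 h=3 -> second land @10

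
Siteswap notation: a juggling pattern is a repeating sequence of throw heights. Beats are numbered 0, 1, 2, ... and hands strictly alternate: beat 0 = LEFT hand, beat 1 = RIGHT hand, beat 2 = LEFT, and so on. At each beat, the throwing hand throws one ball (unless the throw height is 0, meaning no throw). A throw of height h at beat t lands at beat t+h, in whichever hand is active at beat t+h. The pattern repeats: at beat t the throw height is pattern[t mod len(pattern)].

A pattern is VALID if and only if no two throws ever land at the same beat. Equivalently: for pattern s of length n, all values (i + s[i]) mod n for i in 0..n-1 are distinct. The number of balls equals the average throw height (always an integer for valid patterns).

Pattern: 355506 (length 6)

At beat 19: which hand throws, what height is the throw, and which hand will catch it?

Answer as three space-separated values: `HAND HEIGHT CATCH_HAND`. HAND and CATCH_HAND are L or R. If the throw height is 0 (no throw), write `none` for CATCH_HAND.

Beat 19: 19 mod 2 = 1, so hand = R
Throw height = pattern[19 mod 6] = pattern[1] = 5
Lands at beat 19+5=24, 24 mod 2 = 0, so catch hand = L

Answer: R 5 L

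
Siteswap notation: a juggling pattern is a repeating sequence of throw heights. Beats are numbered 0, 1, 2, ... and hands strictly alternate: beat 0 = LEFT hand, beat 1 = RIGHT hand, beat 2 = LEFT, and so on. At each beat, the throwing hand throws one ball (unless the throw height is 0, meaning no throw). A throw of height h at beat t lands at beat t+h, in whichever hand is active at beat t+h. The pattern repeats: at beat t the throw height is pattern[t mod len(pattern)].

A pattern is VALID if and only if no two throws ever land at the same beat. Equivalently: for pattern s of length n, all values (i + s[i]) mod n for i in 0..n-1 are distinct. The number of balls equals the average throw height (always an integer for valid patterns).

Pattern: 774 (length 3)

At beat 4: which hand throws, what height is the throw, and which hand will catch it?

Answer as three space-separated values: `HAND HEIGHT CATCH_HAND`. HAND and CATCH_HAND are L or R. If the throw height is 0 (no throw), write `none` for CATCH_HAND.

Beat 4: 4 mod 2 = 0, so hand = L
Throw height = pattern[4 mod 3] = pattern[1] = 7
Lands at beat 4+7=11, 11 mod 2 = 1, so catch hand = R

Answer: L 7 R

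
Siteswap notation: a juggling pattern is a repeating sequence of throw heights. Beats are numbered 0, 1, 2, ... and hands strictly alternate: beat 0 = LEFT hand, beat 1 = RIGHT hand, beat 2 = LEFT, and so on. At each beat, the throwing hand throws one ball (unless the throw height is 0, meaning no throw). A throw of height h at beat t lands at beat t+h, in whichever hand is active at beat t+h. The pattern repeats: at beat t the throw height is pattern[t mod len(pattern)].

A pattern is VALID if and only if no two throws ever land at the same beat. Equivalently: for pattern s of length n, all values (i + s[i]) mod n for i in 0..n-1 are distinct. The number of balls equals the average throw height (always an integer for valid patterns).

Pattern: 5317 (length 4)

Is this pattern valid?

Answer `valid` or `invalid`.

Answer: valid

Derivation:
i=0: (i + s[i]) mod n = (0 + 5) mod 4 = 1
i=1: (i + s[i]) mod n = (1 + 3) mod 4 = 0
i=2: (i + s[i]) mod n = (2 + 1) mod 4 = 3
i=3: (i + s[i]) mod n = (3 + 7) mod 4 = 2
Residues: [1, 0, 3, 2], distinct: True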